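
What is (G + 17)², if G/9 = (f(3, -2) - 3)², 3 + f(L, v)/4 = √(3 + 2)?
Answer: 13460644 - 5965920*√5 ≈ 1.2044e+5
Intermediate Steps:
f(L, v) = -12 + 4*√5 (f(L, v) = -12 + 4*√(3 + 2) = -12 + 4*√5)
G = 9*(-15 + 4*√5)² (G = 9*((-12 + 4*√5) - 3)² = 9*(-15 + 4*√5)² ≈ 330.05)
(G + 17)² = ((2745 - 1080*√5) + 17)² = (2762 - 1080*√5)²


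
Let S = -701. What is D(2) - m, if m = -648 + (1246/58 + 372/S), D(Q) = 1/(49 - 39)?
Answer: 127492899/203290 ≈ 627.15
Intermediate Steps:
D(Q) = 1/10
m = -12747257/20329 (m = -648 + (1246/58 + 372/(-701)) = -648 + (1246*(1/58) + 372*(-1/701)) = -648 + (623/29 - 372/701) = -648 + 425935/20329 = -12747257/20329 ≈ -627.05)
D(2) - m = 1/10 - 1*(-12747257/20329) = 1/10 + 12747257/20329 = 127492899/203290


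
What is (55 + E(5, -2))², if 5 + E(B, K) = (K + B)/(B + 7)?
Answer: 40401/16 ≈ 2525.1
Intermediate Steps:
E(B, K) = -5 + (B + K)/(7 + B) (E(B, K) = -5 + (K + B)/(B + 7) = -5 + (B + K)/(7 + B))
(55 + E(5, -2))² = (55 + (-35 - 2 - 4*5)/(7 + 5))² = (55 + (-35 - 2 - 20)/12)² = (55 + (1/12)*(-57))² = (55 - 19/4)² = (201/4)² = 40401/16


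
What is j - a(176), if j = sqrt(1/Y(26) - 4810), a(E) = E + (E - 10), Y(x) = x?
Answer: -342 + I*sqrt(3251534)/26 ≈ -342.0 + 69.354*I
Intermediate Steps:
a(E) = -10 + 2*E (a(E) = E + (-10 + E) = -10 + 2*E)
j = I*sqrt(3251534)/26 (j = sqrt(1/26 - 4810) = sqrt(-125059/26) = I*sqrt(3251534)/26 ≈ 69.354*I)
j - a(176) = I*sqrt(3251534)/26 - (-10 + 2*176) = I*sqrt(3251534)/26 - (-10 + 352) = I*sqrt(3251534)/26 - 1*342 = I*sqrt(3251534)/26 - 342 = -342 + I*sqrt(3251534)/26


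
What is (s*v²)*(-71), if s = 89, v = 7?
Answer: -309631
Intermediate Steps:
(s*v²)*(-71) = (89*7²)*(-71) = (89*49)*(-71) = 4361*(-71) = -309631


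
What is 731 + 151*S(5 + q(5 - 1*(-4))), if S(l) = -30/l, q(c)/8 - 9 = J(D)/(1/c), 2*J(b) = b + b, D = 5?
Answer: 314917/437 ≈ 720.63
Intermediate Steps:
J(b) = b (J(b) = (b + b)/2 = (2*b)/2 = b)
q(c) = 72 + 40*c (q(c) = 72 + 8*(5/(1/c)) = 72 + 8*(5*c) = 72 + 40*c)
731 + 151*S(5 + q(5 - 1*(-4))) = 731 + 151*(-30/(5 + (72 + 40*(5 - 1*(-4))))) = 731 + 151*(-30/(5 + (72 + 40*(5 + 4)))) = 731 + 151*(-30/(5 + (72 + 40*9))) = 731 + 151*(-30/(5 + (72 + 360))) = 731 + 151*(-30/(5 + 432)) = 731 + 151*(-30/437) = 731 - 4530/437 = 314917/437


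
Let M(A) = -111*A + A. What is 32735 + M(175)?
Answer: 13485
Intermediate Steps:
M(A) = -110*A
32735 + M(175) = 32735 - 110*175 = 32735 - 19250 = 13485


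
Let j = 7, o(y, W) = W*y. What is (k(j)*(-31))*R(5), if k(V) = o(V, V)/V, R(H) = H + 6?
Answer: -2387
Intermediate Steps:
R(H) = 6 + H
k(V) = V (k(V) = (V*V)/V = V²/V = V)
(k(j)*(-31))*R(5) = (7*(-31))*(6 + 5) = -217*11 = -2387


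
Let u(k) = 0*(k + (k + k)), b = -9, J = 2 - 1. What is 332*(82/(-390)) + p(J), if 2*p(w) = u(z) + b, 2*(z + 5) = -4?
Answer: -28979/390 ≈ -74.305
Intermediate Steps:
z = -7 (z = -5 + (1/2)*(-4) = -5 - 2 = -7)
J = 1
u(k) = 0 (u(k) = 0*(k + 2*k) = 0*(3*k) = 0)
p(w) = -9/2 (p(w) = (0 - 9)/2 = (1/2)*(-9) = -9/2)
332*(82/(-390)) + p(J) = 332*(82/(-390)) - 9/2 = 332*(82*(-1/390)) - 9/2 = 332*(-41/195) - 9/2 = -13612/195 - 9/2 = -28979/390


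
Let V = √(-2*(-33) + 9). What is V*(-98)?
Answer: -490*√3 ≈ -848.71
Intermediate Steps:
V = 5*√3 (V = √(66 + 9) = √75 = 5*√3 ≈ 8.6602)
V*(-98) = (5*√3)*(-98) = -490*√3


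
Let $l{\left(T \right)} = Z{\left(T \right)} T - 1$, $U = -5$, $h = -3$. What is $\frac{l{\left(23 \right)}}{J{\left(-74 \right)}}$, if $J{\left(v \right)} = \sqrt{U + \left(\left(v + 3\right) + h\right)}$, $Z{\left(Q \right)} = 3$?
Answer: $- \frac{68 i \sqrt{79}}{79} \approx - 7.6506 i$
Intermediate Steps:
$l{\left(T \right)} = -1 + 3 T$ ($l{\left(T \right)} = 3 T - 1 = -1 + 3 T$)
$J{\left(v \right)} = \sqrt{-5 + v}$ ($J{\left(v \right)} = \sqrt{-5 + \left(\left(v + 3\right) - 3\right)} = \sqrt{-5 + \left(\left(3 + v\right) - 3\right)} = \sqrt{-5 + v}$)
$\frac{l{\left(23 \right)}}{J{\left(-74 \right)}} = \frac{-1 + 3 \cdot 23}{\sqrt{-5 - 74}} = \frac{-1 + 69}{\sqrt{-79}} = \frac{68}{i \sqrt{79}} = 68 \left(- \frac{i \sqrt{79}}{79}\right) = - \frac{68 i \sqrt{79}}{79}$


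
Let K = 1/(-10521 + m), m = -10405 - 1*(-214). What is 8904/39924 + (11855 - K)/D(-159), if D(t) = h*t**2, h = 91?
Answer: 12057596204477/52843214046168 ≈ 0.22818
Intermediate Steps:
m = -10191 (m = -10405 + 214 = -10191)
D(t) = 91*t**2
K = -1/20712 (K = 1/(-10521 - 10191) = 1/(-20712) = -1/20712 ≈ -4.8281e-5)
8904/39924 + (11855 - K)/D(-159) = 8904/39924 + (11855 - 1*(-1/20712))/((91*(-159)**2)) = 8904*(1/39924) + (11855 + 1/20712)/((91*25281)) = 742/3327 + (245540761/20712)/2300571 = 742/3327 + (245540761/20712)*(1/2300571) = 742/3327 + 245540761/47649426552 = 12057596204477/52843214046168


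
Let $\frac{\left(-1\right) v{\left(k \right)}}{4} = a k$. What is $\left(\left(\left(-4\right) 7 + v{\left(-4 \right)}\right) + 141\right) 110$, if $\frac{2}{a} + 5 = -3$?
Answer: $11990$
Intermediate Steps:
$a = - \frac{1}{4}$ ($a = \frac{2}{-5 - 3} = \frac{2}{-8} = 2 \left(- \frac{1}{8}\right) = - \frac{1}{4} \approx -0.25$)
$v{\left(k \right)} = k$ ($v{\left(k \right)} = - 4 \left(- \frac{k}{4}\right) = k$)
$\left(\left(\left(-4\right) 7 + v{\left(-4 \right)}\right) + 141\right) 110 = \left(\left(\left(-4\right) 7 - 4\right) + 141\right) 110 = \left(\left(-28 - 4\right) + 141\right) 110 = \left(-32 + 141\right) 110 = 109 \cdot 110 = 11990$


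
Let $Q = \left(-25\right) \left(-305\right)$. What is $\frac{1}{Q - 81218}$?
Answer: $- \frac{1}{73593} \approx -1.3588 \cdot 10^{-5}$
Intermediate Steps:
$Q = 7625$
$\frac{1}{Q - 81218} = \frac{1}{7625 - 81218} = \frac{1}{-73593} = - \frac{1}{73593}$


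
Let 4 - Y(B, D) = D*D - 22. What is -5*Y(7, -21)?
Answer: 2075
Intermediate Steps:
Y(B, D) = 26 - D² (Y(B, D) = 4 - (D*D - 22) = 4 - (D² - 22) = 4 - (-22 + D²) = 4 + (22 - D²) = 26 - D²)
-5*Y(7, -21) = -5*(26 - 1*(-21)²) = -5*(26 - 1*441) = -5*(26 - 441) = -5*(-415) = 2075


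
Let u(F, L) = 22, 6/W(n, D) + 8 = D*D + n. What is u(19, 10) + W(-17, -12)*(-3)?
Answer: 2600/119 ≈ 21.849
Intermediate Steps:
W(n, D) = 6/(-8 + n + D²) (W(n, D) = 6/(-8 + (D*D + n)) = 6/(-8 + (D² + n)) = 6/(-8 + (n + D²)) = 6/(-8 + n + D²))
u(19, 10) + W(-17, -12)*(-3) = 22 + (6/(-8 - 17 + (-12)²))*(-3) = 22 + (6/(-8 - 17 + 144))*(-3) = 22 + (6/119)*(-3) = 22 - 18/119 = 2600/119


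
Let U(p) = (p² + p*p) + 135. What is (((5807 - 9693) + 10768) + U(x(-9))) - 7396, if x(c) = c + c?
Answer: 269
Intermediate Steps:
x(c) = 2*c
U(p) = 135 + 2*p² (U(p) = (p² + p²) + 135 = 2*p² + 135 = 135 + 2*p²)
(((5807 - 9693) + 10768) + U(x(-9))) - 7396 = (((5807 - 9693) + 10768) + (135 + 2*(2*(-9))²)) - 7396 = ((-3886 + 10768) + (135 + 2*(-18)²)) - 7396 = (6882 + (135 + 2*324)) - 7396 = (6882 + (135 + 648)) - 7396 = (6882 + 783) - 7396 = 7665 - 7396 = 269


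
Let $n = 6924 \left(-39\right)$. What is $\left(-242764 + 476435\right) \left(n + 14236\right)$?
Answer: $-59773041800$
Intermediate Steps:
$n = -270036$
$\left(-242764 + 476435\right) \left(n + 14236\right) = \left(-242764 + 476435\right) \left(-270036 + 14236\right) = 233671 \left(-255800\right) = -59773041800$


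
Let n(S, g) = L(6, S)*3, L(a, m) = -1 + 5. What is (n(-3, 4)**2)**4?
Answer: 429981696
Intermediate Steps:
L(a, m) = 4
n(S, g) = 12 (n(S, g) = 4*3 = 12)
(n(-3, 4)**2)**4 = (12**2)**4 = 144**4 = 429981696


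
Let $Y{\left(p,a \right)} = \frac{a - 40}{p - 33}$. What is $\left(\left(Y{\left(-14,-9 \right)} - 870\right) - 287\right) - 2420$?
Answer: $- \frac{168070}{47} \approx -3576.0$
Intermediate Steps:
$Y{\left(p,a \right)} = \frac{-40 + a}{-33 + p}$
$\left(\left(Y{\left(-14,-9 \right)} - 870\right) - 287\right) - 2420 = \left(\left(\frac{-40 - 9}{-33 - 14} - 870\right) - 287\right) - 2420 = \left(\left(\frac{1}{-47} \left(-49\right) - 870\right) - 287\right) - 2420 = \left(\left(\left(- \frac{1}{47}\right) \left(-49\right) - 870\right) - 287\right) - 2420 = \left(\left(\frac{49}{47} - 870\right) - 287\right) - 2420 = \left(- \frac{40841}{47} - 287\right) - 2420 = - \frac{54330}{47} - 2420 = - \frac{168070}{47}$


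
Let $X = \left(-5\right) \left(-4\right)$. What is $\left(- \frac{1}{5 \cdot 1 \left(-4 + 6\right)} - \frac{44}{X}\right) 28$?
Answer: $- \frac{322}{5} \approx -64.4$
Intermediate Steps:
$X = 20$
$\left(- \frac{1}{5 \cdot 1 \left(-4 + 6\right)} - \frac{44}{X}\right) 28 = \left(- \frac{1}{5 \cdot 1 \left(-4 + 6\right)} - \frac{44}{20}\right) 28 = \left(- \frac{1}{5 \cdot 2} - \frac{11}{5}\right) 28 = \left(- \frac{1}{10} - \frac{11}{5}\right) 28 = \left(- \frac{23}{10}\right) 28 = - \frac{322}{5}$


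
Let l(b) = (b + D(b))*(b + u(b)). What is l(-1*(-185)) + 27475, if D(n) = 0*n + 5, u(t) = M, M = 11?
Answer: 64715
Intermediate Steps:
u(t) = 11
D(n) = 5 (D(n) = 0 + 5 = 5)
l(b) = (5 + b)*(11 + b) (l(b) = (b + 5)*(b + 11) = (5 + b)*(11 + b))
l(-1*(-185)) + 27475 = (55 + (-1*(-185))² + 16*(-1*(-185))) + 27475 = (55 + 185² + 16*185) + 27475 = (55 + 34225 + 2960) + 27475 = 37240 + 27475 = 64715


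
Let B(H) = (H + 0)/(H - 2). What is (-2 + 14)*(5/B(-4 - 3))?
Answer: 540/7 ≈ 77.143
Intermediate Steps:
B(H) = H/(-2 + H)
(-2 + 14)*(5/B(-4 - 3)) = (-2 + 14)*(5/(((-4 - 3)/(-2 + (-4 - 3))))) = 12*(5/((-7/(-2 - 7)))) = 12*(5/((-7/(-9)))) = 12*(5/((-7*(-⅑)))) = 12*(5/(7/9)) = 12*(5*(9/7)) = 12*(45/7) = 540/7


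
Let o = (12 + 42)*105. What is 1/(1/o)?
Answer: 5670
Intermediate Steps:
o = 5670 (o = 54*105 = 5670)
1/(1/o) = 1/(1/5670) = 5670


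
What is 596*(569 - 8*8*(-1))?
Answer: 377268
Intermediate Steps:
596*(569 - 8*8*(-1)) = 596*(569 - 64*(-1)) = 596*(569 + 64) = 596*633 = 377268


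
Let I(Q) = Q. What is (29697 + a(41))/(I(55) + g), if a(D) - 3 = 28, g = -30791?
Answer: -1858/1921 ≈ -0.96721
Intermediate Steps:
a(D) = 31 (a(D) = 3 + 28 = 31)
(29697 + a(41))/(I(55) + g) = (29697 + 31)/(55 - 30791) = 29728/(-30736) = 29728*(-1/30736) = -1858/1921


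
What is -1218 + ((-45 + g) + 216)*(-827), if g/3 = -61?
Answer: 8706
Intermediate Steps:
g = -183 (g = 3*(-61) = -183)
-1218 + ((-45 + g) + 216)*(-827) = -1218 + ((-45 - 183) + 216)*(-827) = -1218 + (-228 + 216)*(-827) = -1218 - 12*(-827) = -1218 + 9924 = 8706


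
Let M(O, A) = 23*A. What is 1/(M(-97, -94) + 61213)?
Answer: 1/59051 ≈ 1.6935e-5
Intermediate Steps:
1/(M(-97, -94) + 61213) = 1/(23*(-94) + 61213) = 1/(-2162 + 61213) = 1/59051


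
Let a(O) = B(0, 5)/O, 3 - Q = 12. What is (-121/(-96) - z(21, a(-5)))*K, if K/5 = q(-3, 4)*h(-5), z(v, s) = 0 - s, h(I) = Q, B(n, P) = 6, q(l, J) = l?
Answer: 261/32 ≈ 8.1563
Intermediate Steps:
Q = -9 (Q = 3 - 1*12 = 3 - 12 = -9)
h(I) = -9
a(O) = 6/O
z(v, s) = -s
K = 135 (K = 5*(-3*(-9)) = 5*27 = 135)
(-121/(-96) - z(21, a(-5)))*K = (-121/(-96) - (-1)*6/(-5))*135 = (-121*(-1/96) - (-1)*6*(-1/5))*135 = (121/96 - (-1)*(-6)/5)*135 = (121/96 - 1*6/5)*135 = (121/96 - 6/5)*135 = (29/480)*135 = 261/32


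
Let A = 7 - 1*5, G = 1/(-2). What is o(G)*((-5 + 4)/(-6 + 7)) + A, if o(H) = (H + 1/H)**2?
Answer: -17/4 ≈ -4.2500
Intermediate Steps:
G = -1/2 ≈ -0.50000
A = 2 (A = 7 - 5 = 2)
o(G)*((-5 + 4)/(-6 + 7)) + A = ((1 + (-1/2)**2)**2/(-1/2)**2)*((-5 + 4)/(-6 + 7)) + 2 = (4*(1 + 1/4)**2)*(-1/1) + 2 = (4*(5/4)**2)*(-1*1) + 2 = (4*(25/16))*(-1) + 2 = (25/4)*(-1) + 2 = -25/4 + 2 = -17/4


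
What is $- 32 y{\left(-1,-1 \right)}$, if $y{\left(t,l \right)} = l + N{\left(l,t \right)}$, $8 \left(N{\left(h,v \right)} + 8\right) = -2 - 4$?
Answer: $312$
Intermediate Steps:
$N{\left(h,v \right)} = - \frac{35}{4}$ ($N{\left(h,v \right)} = -8 + \frac{-2 - 4}{8} = -8 + \frac{1}{8} \left(-6\right) = -8 - \frac{3}{4} = - \frac{35}{4}$)
$y{\left(t,l \right)} = - \frac{35}{4} + l$ ($y{\left(t,l \right)} = l - \frac{35}{4} = - \frac{35}{4} + l$)
$- 32 y{\left(-1,-1 \right)} = - 32 \left(- \frac{35}{4} - 1\right) = \left(-32\right) \left(- \frac{39}{4}\right) = 312$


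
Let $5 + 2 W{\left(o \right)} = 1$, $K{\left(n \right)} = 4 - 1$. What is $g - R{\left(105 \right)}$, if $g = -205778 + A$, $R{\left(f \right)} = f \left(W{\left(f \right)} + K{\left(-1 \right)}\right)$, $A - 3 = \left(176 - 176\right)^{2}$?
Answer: $-205880$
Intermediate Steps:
$K{\left(n \right)} = 3$ ($K{\left(n \right)} = 4 - 1 = 3$)
$W{\left(o \right)} = -2$ ($W{\left(o \right)} = - \frac{5}{2} + \frac{1}{2} \cdot 1 = - \frac{5}{2} + \frac{1}{2} = -2$)
$A = 3$ ($A = 3 + \left(176 - 176\right)^{2} = 3 + 0^{2} = 3 + 0 = 3$)
$R{\left(f \right)} = f$ ($R{\left(f \right)} = f \left(-2 + 3\right) = f 1 = f$)
$g = -205775$ ($g = -205778 + 3 = -205775$)
$g - R{\left(105 \right)} = -205775 - 105 = -205880$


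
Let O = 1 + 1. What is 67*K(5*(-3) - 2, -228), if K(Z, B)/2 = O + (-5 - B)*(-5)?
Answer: -149142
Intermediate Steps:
O = 2
K(Z, B) = 54 + 10*B (K(Z, B) = 2*(2 + (-5 - B)*(-5)) = 2*(2 + (25 + 5*B)) = 2*(27 + 5*B) = 54 + 10*B)
67*K(5*(-3) - 2, -228) = 67*(54 + 10*(-228)) = 67*(54 - 2280) = 67*(-2226) = -149142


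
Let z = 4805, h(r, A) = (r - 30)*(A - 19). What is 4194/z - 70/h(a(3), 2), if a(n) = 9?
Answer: 165844/245055 ≈ 0.67676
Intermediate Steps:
h(r, A) = (-30 + r)*(-19 + A)
4194/z - 70/h(a(3), 2) = 4194/4805 - 70/(570 - 30*2 - 19*9 + 2*9) = 4194*(1/4805) - 70/(570 - 60 - 171 + 18) = 4194/4805 - 70/357 = 4194/4805 - 70*1/357 = 4194/4805 - 10/51 = 165844/245055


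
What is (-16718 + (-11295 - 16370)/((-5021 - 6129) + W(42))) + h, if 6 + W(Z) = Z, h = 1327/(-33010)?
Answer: -1533121670287/91718285 ≈ -16716.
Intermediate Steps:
h = -1327/33010 (h = 1327*(-1/33010) = -1327/33010 ≈ -0.040200)
W(Z) = -6 + Z
(-16718 + (-11295 - 16370)/((-5021 - 6129) + W(42))) + h = (-16718 + (-11295 - 16370)/((-5021 - 6129) + (-6 + 42))) - 1327/33010 = (-16718 - 27665/(-11150 + 36)) - 1327/33010 = (-16718 - 27665/(-11114)) - 1327/33010 = (-16718 - 27665*(-1/11114)) - 1327/33010 = (-16718 + 27665/11114) - 1327/33010 = -185776187/11114 - 1327/33010 = -1533121670287/91718285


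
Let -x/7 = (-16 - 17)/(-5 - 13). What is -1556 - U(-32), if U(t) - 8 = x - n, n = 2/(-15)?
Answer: -15513/10 ≈ -1551.3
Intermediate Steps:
n = -2/15 (n = 2*(-1/15) = -2/15 ≈ -0.13333)
x = -77/6 (x = -7*(-16 - 17)/(-5 - 13) = -(-231)/(-18) = -(-231)*(-1)/18 = -7*11/6 = -77/6 ≈ -12.833)
U(t) = -47/10 (U(t) = 8 + (-77/6 - 1*(-2/15)) = 8 + (-77/6 + 2/15) = 8 - 127/10 = -47/10)
-1556 - U(-32) = -1556 - 1*(-47/10) = -1556 + 47/10 = -15513/10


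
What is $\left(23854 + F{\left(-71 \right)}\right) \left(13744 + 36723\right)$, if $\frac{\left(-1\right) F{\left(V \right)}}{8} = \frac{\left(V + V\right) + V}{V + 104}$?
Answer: $\frac{13270903254}{11} \approx 1.2064 \cdot 10^{9}$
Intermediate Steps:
$F{\left(V \right)} = - \frac{24 V}{104 + V}$ ($F{\left(V \right)} = - 8 \frac{\left(V + V\right) + V}{V + 104} = - 8 \frac{2 V + V}{104 + V} = - 8 \frac{3 V}{104 + V} = - \frac{24 V}{104 + V}$)
$\left(23854 + F{\left(-71 \right)}\right) \left(13744 + 36723\right) = \left(23854 - - \frac{1704}{104 - 71}\right) \left(13744 + 36723\right) = \left(23854 - - \frac{1704}{33}\right) 50467 = \left(23854 - \left(-1704\right) \frac{1}{33}\right) 50467 = \left(23854 + \frac{568}{11}\right) 50467 = \frac{262962}{11} \cdot 50467 = \frac{13270903254}{11}$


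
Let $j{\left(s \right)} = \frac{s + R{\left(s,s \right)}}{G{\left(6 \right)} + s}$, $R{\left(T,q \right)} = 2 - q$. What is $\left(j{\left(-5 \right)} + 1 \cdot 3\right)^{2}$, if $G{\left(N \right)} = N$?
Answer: $25$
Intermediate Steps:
$j{\left(s \right)} = \frac{2}{6 + s}$ ($j{\left(s \right)} = \frac{s - \left(-2 + s\right)}{6 + s} = \frac{2}{6 + s}$)
$\left(j{\left(-5 \right)} + 1 \cdot 3\right)^{2} = \left(\frac{2}{6 - 5} + 1 \cdot 3\right)^{2} = \left(\frac{2}{1} + 3\right)^{2} = \left(2 \cdot 1 + 3\right)^{2} = \left(2 + 3\right)^{2} = 5^{2} = 25$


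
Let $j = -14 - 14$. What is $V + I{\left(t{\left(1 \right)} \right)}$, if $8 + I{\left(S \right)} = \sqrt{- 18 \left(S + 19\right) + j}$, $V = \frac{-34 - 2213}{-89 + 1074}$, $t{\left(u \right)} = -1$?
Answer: $- \frac{10127}{985} + 4 i \sqrt{22} \approx -10.281 + 18.762 i$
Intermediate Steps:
$j = -28$ ($j = -14 - 14 = -28$)
$V = - \frac{2247}{985} \approx -2.2812$
$I{\left(S \right)} = -8 + \sqrt{-370 - 18 S}$ ($I{\left(S \right)} = -8 + \sqrt{- 18 \left(S + 19\right) - 28} = -8 + \sqrt{- 18 \left(19 + S\right) - 28} = -8 + \sqrt{\left(-342 - 18 S\right) - 28} = -8 + \sqrt{-370 - 18 S}$)
$V + I{\left(t{\left(1 \right)} \right)} = - \frac{2247}{985} - \left(8 - \sqrt{-370 - -18}\right) = - \frac{2247}{985} - \left(8 - \sqrt{-370 + 18}\right) = - \frac{2247}{985} - \left(8 - \sqrt{-352}\right) = - \frac{2247}{985} - \left(8 - 4 i \sqrt{22}\right) = - \frac{10127}{985} + 4 i \sqrt{22}$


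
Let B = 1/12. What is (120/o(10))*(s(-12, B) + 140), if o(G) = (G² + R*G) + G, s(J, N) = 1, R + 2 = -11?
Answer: -846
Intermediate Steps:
R = -13 (R = -2 - 11 = -13)
B = 1/12 ≈ 0.083333
o(G) = G² - 12*G (o(G) = (G² - 13*G) + G = G² - 12*G)
(120/o(10))*(s(-12, B) + 140) = (120/((10*(-12 + 10))))*(1 + 140) = (120/((10*(-2))))*141 = (120/(-20))*141 = (120*(-1/20))*141 = -6*141 = -846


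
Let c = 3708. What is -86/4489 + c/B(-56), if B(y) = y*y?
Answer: 4093879/3519376 ≈ 1.1632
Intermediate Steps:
B(y) = y²
-86/4489 + c/B(-56) = -86/4489 + 3708/((-56)²) = -86*1/4489 + 3708/3136 = -86/4489 + 3708*(1/3136) = -86/4489 + 927/784 = 4093879/3519376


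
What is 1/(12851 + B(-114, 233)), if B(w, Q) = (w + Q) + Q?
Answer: 1/13203 ≈ 7.5740e-5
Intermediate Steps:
B(w, Q) = w + 2*Q (B(w, Q) = (Q + w) + Q = w + 2*Q)
1/(12851 + B(-114, 233)) = 1/(12851 + (-114 + 2*233)) = 1/(12851 + (-114 + 466)) = 1/(12851 + 352) = 1/13203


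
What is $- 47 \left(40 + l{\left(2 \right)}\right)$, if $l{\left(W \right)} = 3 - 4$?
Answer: $-1833$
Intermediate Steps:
$l{\left(W \right)} = -1$ ($l{\left(W \right)} = 3 - 4 = -1$)
$- 47 \left(40 + l{\left(2 \right)}\right) = - 47 \left(40 - 1\right) = \left(-47\right) 39 = -1833$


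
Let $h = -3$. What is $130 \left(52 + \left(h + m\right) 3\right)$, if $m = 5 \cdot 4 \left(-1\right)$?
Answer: $-2210$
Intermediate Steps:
$m = -20$ ($m = 20 \left(-1\right) = -20$)
$130 \left(52 + \left(h + m\right) 3\right) = 130 \left(52 + \left(-3 - 20\right) 3\right) = 130 \left(52 - 69\right) = 130 \left(-17\right) = -2210$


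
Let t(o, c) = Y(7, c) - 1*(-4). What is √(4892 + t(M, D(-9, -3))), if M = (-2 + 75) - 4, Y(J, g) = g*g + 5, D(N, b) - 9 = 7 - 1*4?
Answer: √5045 ≈ 71.028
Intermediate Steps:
D(N, b) = 12 (D(N, b) = 9 + (7 - 1*4) = 9 + (7 - 4) = 9 + 3 = 12)
Y(J, g) = 5 + g² (Y(J, g) = g² + 5 = 5 + g²)
M = 69 (M = 73 - 4 = 69)
t(o, c) = 9 + c² (t(o, c) = (5 + c²) - 1*(-4) = (5 + c²) + 4 = 9 + c²)
√(4892 + t(M, D(-9, -3))) = √(4892 + (9 + 12²)) = √(4892 + (9 + 144)) = √(4892 + 153) = √5045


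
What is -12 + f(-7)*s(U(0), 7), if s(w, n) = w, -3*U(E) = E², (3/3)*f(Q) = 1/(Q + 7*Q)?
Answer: -12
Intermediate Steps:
f(Q) = 1/(8*Q) (f(Q) = 1/(Q + 7*Q) = 1/(8*Q))
U(E) = -E²/3
-12 + f(-7)*s(U(0), 7) = -12 + ((⅛)/(-7))*(-⅓*0²) = -12 + ((⅛)*(-⅐))*(-⅓*0) = -12 - 1/56*0 = -12 + 0 = -12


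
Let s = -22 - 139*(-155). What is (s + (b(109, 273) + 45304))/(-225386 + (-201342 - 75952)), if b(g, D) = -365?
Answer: -11077/83780 ≈ -0.13222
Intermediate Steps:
s = 21523 (s = -22 + 21545 = 21523)
(s + (b(109, 273) + 45304))/(-225386 + (-201342 - 75952)) = (21523 + (-365 + 45304))/(-225386 + (-201342 - 75952)) = (21523 + 44939)/(-225386 - 277294) = 66462/(-502680) = 66462*(-1/502680) = -11077/83780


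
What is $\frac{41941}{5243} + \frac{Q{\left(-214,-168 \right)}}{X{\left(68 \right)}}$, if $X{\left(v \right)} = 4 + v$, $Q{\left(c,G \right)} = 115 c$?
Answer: $- \frac{63005239}{188748} \approx -333.81$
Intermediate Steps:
$\frac{41941}{5243} + \frac{Q{\left(-214,-168 \right)}}{X{\left(68 \right)}} = \frac{41941}{5243} + \frac{115 \left(-214\right)}{4 + 68} = 41941 \cdot \frac{1}{5243} - \frac{24610}{72} = \frac{41941}{5243} - \frac{12305}{36} = - \frac{63005239}{188748}$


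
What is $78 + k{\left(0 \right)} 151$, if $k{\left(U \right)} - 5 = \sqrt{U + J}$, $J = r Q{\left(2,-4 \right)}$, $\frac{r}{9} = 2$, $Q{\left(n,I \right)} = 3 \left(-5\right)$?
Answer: $833 + 453 i \sqrt{30} \approx 833.0 + 2481.2 i$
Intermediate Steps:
$Q{\left(n,I \right)} = -15$
$r = 18$ ($r = 9 \cdot 2 = 18$)
$J = -270$ ($J = 18 \left(-15\right) = -270$)
$k{\left(U \right)} = 5 + \sqrt{-270 + U}$ ($k{\left(U \right)} = 5 + \sqrt{U - 270} = 5 + \sqrt{-270 + U}$)
$78 + k{\left(0 \right)} 151 = 78 + \left(5 + \sqrt{-270 + 0}\right) 151 = 78 + \left(5 + \sqrt{-270}\right) 151 = 78 + \left(5 + 3 i \sqrt{30}\right) 151 = 78 + \left(755 + 453 i \sqrt{30}\right) = 833 + 453 i \sqrt{30}$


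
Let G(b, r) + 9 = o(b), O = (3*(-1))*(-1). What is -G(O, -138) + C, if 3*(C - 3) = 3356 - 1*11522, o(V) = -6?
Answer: -2704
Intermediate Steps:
O = 3 (O = -3*(-1) = 3)
G(b, r) = -15 (G(b, r) = -9 - 6 = -15)
C = -2719 (C = 3 + (3356 - 1*11522)/3 = 3 + (3356 - 11522)/3 = 3 + (1/3)*(-8166) = 3 - 2722 = -2719)
-G(O, -138) + C = -1*(-15) - 2719 = 15 - 2719 = -2704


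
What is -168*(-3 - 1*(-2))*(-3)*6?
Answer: -3024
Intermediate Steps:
-168*(-3 - 1*(-2))*(-3)*6 = -168*(-3 + 2)*(-3)*6 = -168*(-1*(-3))*6 = -504*6 = -168*18 = -3024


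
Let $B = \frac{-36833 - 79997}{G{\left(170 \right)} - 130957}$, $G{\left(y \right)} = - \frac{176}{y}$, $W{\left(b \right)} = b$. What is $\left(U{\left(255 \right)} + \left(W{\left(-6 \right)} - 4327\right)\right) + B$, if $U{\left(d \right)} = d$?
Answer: $- \frac{45384053224}{11131433} \approx -4077.1$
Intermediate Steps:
$B = \frac{9930550}{11131433}$ ($B = \frac{-36833 - 79997}{- \frac{176}{170} - 130957} = - \frac{116830}{\left(-176\right) \frac{1}{170} - 130957} = - \frac{116830}{- \frac{88}{85} - 130957} = - \frac{116830}{- \frac{11131433}{85}} = \left(-116830\right) \left(- \frac{85}{11131433}\right) = \frac{9930550}{11131433} \approx 0.89212$)
$\left(U{\left(255 \right)} + \left(W{\left(-6 \right)} - 4327\right)\right) + B = \left(255 - 4333\right) + \frac{9930550}{11131433} = -4078 + \frac{9930550}{11131433} = - \frac{45384053224}{11131433}$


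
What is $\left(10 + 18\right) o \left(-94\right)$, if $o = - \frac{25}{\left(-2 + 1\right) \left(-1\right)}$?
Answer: $65800$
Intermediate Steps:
$o = -25$ ($o = - \frac{25}{\left(-1\right) \left(-1\right)} = - \frac{25}{1} = \left(-25\right) 1 = -25$)
$\left(10 + 18\right) o \left(-94\right) = \left(10 + 18\right) \left(-25\right) \left(-94\right) = 28 \left(-25\right) \left(-94\right) = \left(-700\right) \left(-94\right) = 65800$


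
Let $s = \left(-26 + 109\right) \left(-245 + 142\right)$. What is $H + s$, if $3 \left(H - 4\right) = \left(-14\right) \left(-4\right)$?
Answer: $- \frac{25579}{3} \approx -8526.3$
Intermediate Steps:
$H = \frac{68}{3}$ ($H = 4 + \frac{\left(-14\right) \left(-4\right)}{3} = 4 + \frac{1}{3} \cdot 56 = 4 + \frac{56}{3} = \frac{68}{3} \approx 22.667$)
$s = -8549$ ($s = 83 \left(-103\right) = -8549$)
$H + s = \frac{68}{3} - 8549 = - \frac{25579}{3}$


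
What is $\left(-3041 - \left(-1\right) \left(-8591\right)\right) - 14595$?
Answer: $-26227$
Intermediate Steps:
$\left(-3041 - \left(-1\right) \left(-8591\right)\right) - 14595 = \left(-3041 - 8591\right) - 14595 = -11632 - 14595 = -26227$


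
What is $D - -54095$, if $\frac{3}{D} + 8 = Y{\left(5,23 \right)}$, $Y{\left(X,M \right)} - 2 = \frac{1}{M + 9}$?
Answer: $\frac{10332049}{191} \approx 54095.0$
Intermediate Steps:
$Y{\left(X,M \right)} = 2 + \frac{1}{9 + M}$ ($Y{\left(X,M \right)} = 2 + \frac{1}{M + 9} = 2 + \frac{1}{9 + M}$)
$D = - \frac{96}{191}$ ($D = \frac{3}{-8 + \frac{19 + 2 \cdot 23}{9 + 23}} = \frac{3}{-8 + \frac{19 + 46}{32}} = \frac{3}{-8 + \frac{1}{32} \cdot 65} = \frac{3}{-8 + \frac{65}{32}} = \frac{3}{- \frac{191}{32}} = 3 \left(- \frac{32}{191}\right) = - \frac{96}{191} \approx -0.50262$)
$D - -54095 = - \frac{96}{191} - -54095 = - \frac{96}{191} + 54095 = \frac{10332049}{191}$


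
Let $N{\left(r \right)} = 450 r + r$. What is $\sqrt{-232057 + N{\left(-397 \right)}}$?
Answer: $4 i \sqrt{25694} \approx 641.17 i$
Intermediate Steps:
$N{\left(r \right)} = 451 r$
$\sqrt{-232057 + N{\left(-397 \right)}} = \sqrt{-232057 + 451 \left(-397\right)} = \sqrt{-232057 - 179047} = \sqrt{-411104} = 4 i \sqrt{25694}$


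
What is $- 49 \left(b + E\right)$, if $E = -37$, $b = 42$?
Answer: $-245$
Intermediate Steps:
$- 49 \left(b + E\right) = - 49 \left(42 - 37\right) = \left(-49\right) 5 = -245$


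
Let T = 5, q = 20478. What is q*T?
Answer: 102390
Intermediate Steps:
q*T = 20478*5 = 102390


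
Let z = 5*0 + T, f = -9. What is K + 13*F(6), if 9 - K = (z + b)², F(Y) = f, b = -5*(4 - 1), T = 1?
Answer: -304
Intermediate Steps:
b = -15 (b = -5*3 = -15)
z = 1 (z = 5*0 + 1 = 0 + 1 = 1)
F(Y) = -9
K = -187 (K = 9 - (1 - 15)² = 9 - 1*(-14)² = 9 - 1*196 = 9 - 196 = -187)
K + 13*F(6) = -187 + 13*(-9) = -187 - 117 = -304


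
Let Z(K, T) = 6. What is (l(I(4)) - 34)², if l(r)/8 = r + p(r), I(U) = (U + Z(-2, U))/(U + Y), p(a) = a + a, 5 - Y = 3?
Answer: 36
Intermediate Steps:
Y = 2 (Y = 5 - 1*3 = 5 - 3 = 2)
p(a) = 2*a
I(U) = (6 + U)/(2 + U) (I(U) = (U + 6)/(U + 2) = (6 + U)/(2 + U))
l(r) = 24*r (l(r) = 8*(r + 2*r) = 8*(3*r) = 24*r)
(l(I(4)) - 34)² = (24*((6 + 4)/(2 + 4)) - 34)² = (24*(10/6) - 34)² = (24*((⅙)*10) - 34)² = (24*(5/3) - 34)² = (40 - 34)² = 6² = 36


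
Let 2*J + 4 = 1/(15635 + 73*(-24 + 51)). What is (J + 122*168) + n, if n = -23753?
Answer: -114755907/35212 ≈ -3259.0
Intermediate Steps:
J = -70423/35212 (J = -2 + 1/(2*(15635 + 73*(-24 + 51))) = -2 + 1/(2*(15635 + 73*27)) = -2 + 1/(2*(15635 + 1971)) = -2 + (½)/17606 = -2 + (½)*(1/17606) = -2 + 1/35212 = -70423/35212 ≈ -2.0000)
(J + 122*168) + n = (-70423/35212 + 122*168) - 23753 = (-70423/35212 + 20496) - 23753 = 721634729/35212 - 23753 = -114755907/35212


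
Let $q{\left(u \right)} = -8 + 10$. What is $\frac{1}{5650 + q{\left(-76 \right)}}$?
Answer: $\frac{1}{5652} \approx 0.00017693$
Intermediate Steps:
$q{\left(u \right)} = 2$
$\frac{1}{5650 + q{\left(-76 \right)}} = \frac{1}{5650 + 2} = \frac{1}{5652}$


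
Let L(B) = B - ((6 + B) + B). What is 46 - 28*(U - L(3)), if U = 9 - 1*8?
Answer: -234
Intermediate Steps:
U = 1 (U = 9 - 8 = 1)
L(B) = -6 - B (L(B) = B - (6 + 2*B) = B + (-6 - 2*B) = -6 - B)
46 - 28*(U - L(3)) = 46 - 28*(1 - (-6 - 1*3)) = 46 - 28*(1 - (-6 - 3)) = 46 - 28*(1 - 1*(-9)) = 46 - 28*(1 + 9) = 46 - 28*10 = 46 - 280 = -234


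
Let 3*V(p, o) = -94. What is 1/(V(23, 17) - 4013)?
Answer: -3/12133 ≈ -0.00024726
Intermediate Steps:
V(p, o) = -94/3 (V(p, o) = (⅓)*(-94) = -94/3)
1/(V(23, 17) - 4013) = 1/(-94/3 - 4013) = 1/(-12133/3) = -3/12133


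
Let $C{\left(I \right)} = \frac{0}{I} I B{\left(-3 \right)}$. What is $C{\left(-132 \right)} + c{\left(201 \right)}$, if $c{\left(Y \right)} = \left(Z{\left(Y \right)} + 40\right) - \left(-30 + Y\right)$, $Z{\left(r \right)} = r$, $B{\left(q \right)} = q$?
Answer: $70$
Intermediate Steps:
$c{\left(Y \right)} = 70$ ($c{\left(Y \right)} = \left(Y + 40\right) - \left(-30 + Y\right) = \left(40 + Y\right) - \left(-30 + Y\right) = 70$)
$C{\left(I \right)} = 0$ ($C{\left(I \right)} = \frac{0}{I} I \left(-3\right) = 0 I \left(-3\right) = 0 \left(-3\right) = 0$)
$C{\left(-132 \right)} + c{\left(201 \right)} = 0 + 70 = 70$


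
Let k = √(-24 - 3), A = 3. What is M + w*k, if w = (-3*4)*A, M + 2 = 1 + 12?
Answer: 11 - 108*I*√3 ≈ 11.0 - 187.06*I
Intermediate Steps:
M = 11 (M = -2 + (1 + 12) = -2 + 13 = 11)
k = 3*I*√3 (k = √(-27) = 3*I*√3 ≈ 5.1962*I)
w = -36 (w = -3*4*3 = -12*3 = -36)
M + w*k = 11 - 108*I*√3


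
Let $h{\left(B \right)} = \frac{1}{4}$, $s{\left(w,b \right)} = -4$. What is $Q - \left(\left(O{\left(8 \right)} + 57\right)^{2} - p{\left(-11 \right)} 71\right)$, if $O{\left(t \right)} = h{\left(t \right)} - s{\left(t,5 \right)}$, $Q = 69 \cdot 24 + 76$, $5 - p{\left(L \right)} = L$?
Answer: $- \frac{14137}{16} \approx -883.56$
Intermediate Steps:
$p{\left(L \right)} = 5 - L$
$h{\left(B \right)} = \frac{1}{4}$
$Q = 1732$ ($Q = 1656 + 76 = 1732$)
$O{\left(t \right)} = \frac{17}{4}$ ($O{\left(t \right)} = \frac{1}{4} - -4 = \frac{1}{4} + 4 = \frac{17}{4}$)
$Q - \left(\left(O{\left(8 \right)} + 57\right)^{2} - p{\left(-11 \right)} 71\right) = 1732 - \left(\left(\frac{17}{4} + 57\right)^{2} - \left(5 - -11\right) 71\right) = 1732 - \left(\left(\frac{245}{4}\right)^{2} - \left(5 + 11\right) 71\right) = 1732 - \left(\frac{60025}{16} - 16 \cdot 71\right) = 1732 - \left(\frac{60025}{16} - 1136\right) = 1732 - \frac{41849}{16} = - \frac{14137}{16}$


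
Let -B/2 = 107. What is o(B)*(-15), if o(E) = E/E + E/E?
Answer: -30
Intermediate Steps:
B = -214 (B = -2*107 = -214)
o(E) = 2 (o(E) = 1 + 1 = 2)
o(B)*(-15) = 2*(-15) = -30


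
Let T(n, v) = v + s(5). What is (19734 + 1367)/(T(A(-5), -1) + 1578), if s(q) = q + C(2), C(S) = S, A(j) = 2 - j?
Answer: 21101/1584 ≈ 13.321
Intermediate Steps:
s(q) = 2 + q (s(q) = q + 2 = 2 + q)
T(n, v) = 7 + v (T(n, v) = v + (2 + 5) = v + 7 = 7 + v)
(19734 + 1367)/(T(A(-5), -1) + 1578) = (19734 + 1367)/((7 - 1) + 1578) = 21101/(6 + 1578) = 21101/1584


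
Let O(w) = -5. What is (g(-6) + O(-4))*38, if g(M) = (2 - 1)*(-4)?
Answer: -342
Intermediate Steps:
g(M) = -4 (g(M) = 1*(-4) = -4)
(g(-6) + O(-4))*38 = (-4 - 5)*38 = -9*38 = -342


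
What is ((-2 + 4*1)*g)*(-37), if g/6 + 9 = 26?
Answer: -7548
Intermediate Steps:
g = 102 (g = -54 + 6*26 = -54 + 156 = 102)
((-2 + 4*1)*g)*(-37) = ((-2 + 4*1)*102)*(-37) = ((-2 + 4)*102)*(-37) = (2*102)*(-37) = 204*(-37) = -7548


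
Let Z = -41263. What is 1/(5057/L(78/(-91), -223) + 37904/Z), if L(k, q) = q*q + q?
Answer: -2042766078/1667808433 ≈ -1.2248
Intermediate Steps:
L(k, q) = q + q² (L(k, q) = q² + q = q + q²)
1/(5057/L(78/(-91), -223) + 37904/Z) = 1/(5057/((-223*(1 - 223))) + 37904/(-41263)) = 1/(5057/((-223*(-222))) + 37904*(-1/41263)) = 1/(5057/49506 - 37904/41263) = 1/(-1667808433/2042766078) = -2042766078/1667808433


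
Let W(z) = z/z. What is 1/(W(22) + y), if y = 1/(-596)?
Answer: 596/595 ≈ 1.0017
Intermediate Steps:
W(z) = 1
y = -1/596 ≈ -0.0016779
1/(W(22) + y) = 1/(1 - 1/596) = 1/(595/596) = 596/595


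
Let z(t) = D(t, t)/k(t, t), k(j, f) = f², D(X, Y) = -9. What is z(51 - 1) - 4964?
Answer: -12410009/2500 ≈ -4964.0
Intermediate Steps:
z(t) = -9/t²
z(51 - 1) - 4964 = -9/(51 - 1)² - 4964 = -9/50² - 4964 = -9*1/2500 - 4964 = -9/2500 - 4964 = -12410009/2500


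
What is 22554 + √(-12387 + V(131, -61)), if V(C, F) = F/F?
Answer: 22554 + I*√12386 ≈ 22554.0 + 111.29*I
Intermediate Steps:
V(C, F) = 1
22554 + √(-12387 + V(131, -61)) = 22554 + √(-12387 + 1) = 22554 + √(-12386) = 22554 + I*√12386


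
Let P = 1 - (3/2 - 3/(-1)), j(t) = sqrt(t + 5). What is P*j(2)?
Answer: -7*sqrt(7)/2 ≈ -9.2601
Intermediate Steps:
j(t) = sqrt(5 + t)
P = -7/2 (P = 1 - (3*(1/2) - 3*(-1)) = 1 - (3/2 + 3) = 1 - 1*9/2 = 1 - 9/2 = -7/2 ≈ -3.5000)
P*j(2) = -7*sqrt(5 + 2)/2 = -7*sqrt(7)/2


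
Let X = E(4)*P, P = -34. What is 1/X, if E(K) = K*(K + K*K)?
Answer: -1/2720 ≈ -0.00036765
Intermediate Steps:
E(K) = K*(K + K²)
X = -2720 (X = (4²*(1 + 4))*(-34) = (16*5)*(-34) = 80*(-34) = -2720)
1/X = 1/(-2720) = -1/2720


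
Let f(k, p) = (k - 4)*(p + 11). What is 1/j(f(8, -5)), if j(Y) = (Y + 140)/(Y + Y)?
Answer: 12/41 ≈ 0.29268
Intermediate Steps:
f(k, p) = (-4 + k)*(11 + p)
j(Y) = (140 + Y)/(2*Y) (j(Y) = (140 + Y)/((2*Y)) = (140 + Y)*(1/(2*Y)) = (140 + Y)/(2*Y))
1/j(f(8, -5)) = 1/((140 + (-44 - 4*(-5) + 11*8 + 8*(-5)))/(2*(-44 - 4*(-5) + 11*8 + 8*(-5)))) = 1/((140 + (-44 + 20 + 88 - 40))/(2*(-44 + 20 + 88 - 40))) = 1/((½)*(140 + 24)/24) = 1/((½)*(1/24)*164) = 1/(41/12) = 12/41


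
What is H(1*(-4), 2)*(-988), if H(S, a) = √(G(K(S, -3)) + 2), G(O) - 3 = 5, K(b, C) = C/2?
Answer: -988*√10 ≈ -3124.3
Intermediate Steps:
K(b, C) = C/2 (K(b, C) = C*(½) = C/2)
G(O) = 8 (G(O) = 3 + 5 = 8)
H(S, a) = √10 (H(S, a) = √(8 + 2) = √10)
H(1*(-4), 2)*(-988) = √10*(-988) = -988*√10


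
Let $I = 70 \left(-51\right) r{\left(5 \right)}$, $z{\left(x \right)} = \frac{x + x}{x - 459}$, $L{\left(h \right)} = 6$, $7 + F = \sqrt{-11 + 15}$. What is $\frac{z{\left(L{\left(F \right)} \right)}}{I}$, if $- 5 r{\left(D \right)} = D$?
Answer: $- \frac{2}{269535} \approx -7.4202 \cdot 10^{-6}$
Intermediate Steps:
$r{\left(D \right)} = - \frac{D}{5}$
$F = -5$ ($F = -7 + \sqrt{-11 + 15} = -7 + \sqrt{4} = -7 + 2 = -5$)
$z{\left(x \right)} = \frac{2 x}{-459 + x}$
$I = 3570$ ($I = 70 \left(-51\right) \left(\left(- \frac{1}{5}\right) 5\right) = \left(-3570\right) \left(-1\right) = 3570$)
$\frac{z{\left(L{\left(F \right)} \right)}}{I} = \frac{2 \cdot 6 \frac{1}{-459 + 6}}{3570} = 2 \cdot 6 \frac{1}{-453} \cdot \frac{1}{3570} = 2 \cdot 6 \left(- \frac{1}{453}\right) \frac{1}{3570} = \left(- \frac{4}{151}\right) \frac{1}{3570} = - \frac{2}{269535}$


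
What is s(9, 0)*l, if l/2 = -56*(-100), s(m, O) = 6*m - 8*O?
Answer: 604800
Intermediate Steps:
s(m, O) = -8*O + 6*m
l = 11200 (l = 2*(-56*(-100)) = 2*5600 = 11200)
s(9, 0)*l = (-8*0 + 6*9)*11200 = (0 + 54)*11200 = 54*11200 = 604800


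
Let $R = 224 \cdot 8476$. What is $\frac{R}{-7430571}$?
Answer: $- \frac{1898624}{7430571} \approx -0.25552$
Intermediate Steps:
$R = 1898624$
$\frac{R}{-7430571} = \frac{1898624}{-7430571} = 1898624 \left(- \frac{1}{7430571}\right) = - \frac{1898624}{7430571}$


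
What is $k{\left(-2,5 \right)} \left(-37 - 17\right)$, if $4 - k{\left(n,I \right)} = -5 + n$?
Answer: $-594$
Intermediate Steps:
$k{\left(n,I \right)} = 9 - n$ ($k{\left(n,I \right)} = 4 - \left(-5 + n\right) = 9 - n$)
$k{\left(-2,5 \right)} \left(-37 - 17\right) = \left(9 - -2\right) \left(-37 - 17\right) = \left(9 + 2\right) \left(-37 - 17\right) = 11 \left(-54\right) = -594$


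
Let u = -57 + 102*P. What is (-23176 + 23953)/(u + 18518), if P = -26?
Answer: 777/15809 ≈ 0.049149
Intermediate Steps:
u = -2709 (u = -57 + 102*(-26) = -57 - 2652 = -2709)
(-23176 + 23953)/(u + 18518) = (-23176 + 23953)/(-2709 + 18518) = 777/15809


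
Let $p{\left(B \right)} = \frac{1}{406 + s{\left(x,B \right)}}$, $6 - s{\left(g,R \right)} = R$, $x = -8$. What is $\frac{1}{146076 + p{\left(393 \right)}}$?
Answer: $\frac{19}{2775445} \approx 6.8458 \cdot 10^{-6}$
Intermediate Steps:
$s{\left(g,R \right)} = 6 - R$
$p{\left(B \right)} = \frac{1}{412 - B}$ ($p{\left(B \right)} = \frac{1}{406 - \left(-6 + B\right)} = \frac{1}{412 - B}$)
$\frac{1}{146076 + p{\left(393 \right)}} = \frac{1}{146076 - \frac{1}{-412 + 393}} = \frac{1}{146076 - \frac{1}{-19}} = \frac{1}{146076 - - \frac{1}{19}} = \frac{1}{146076 + \frac{1}{19}} = \frac{1}{\frac{2775445}{19}} = \frac{19}{2775445}$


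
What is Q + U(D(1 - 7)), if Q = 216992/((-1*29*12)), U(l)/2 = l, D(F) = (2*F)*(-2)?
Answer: -50072/87 ≈ -575.54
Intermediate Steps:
D(F) = -4*F
U(l) = 2*l
Q = -54248/87 (Q = 216992/((-29*12)) = 216992/(-348) = 216992*(-1/348) = -54248/87 ≈ -623.54)
Q + U(D(1 - 7)) = -54248/87 + 2*(-4*(1 - 7)) = -54248/87 + 2*(-4*(-6)) = -54248/87 + 2*24 = -54248/87 + 48 = -50072/87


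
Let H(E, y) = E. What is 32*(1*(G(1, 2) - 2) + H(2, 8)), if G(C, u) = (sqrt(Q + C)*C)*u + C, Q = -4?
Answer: 32 + 64*I*sqrt(3) ≈ 32.0 + 110.85*I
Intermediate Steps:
G(C, u) = C + C*u*sqrt(-4 + C) (G(C, u) = (sqrt(-4 + C)*C)*u + C = (C*sqrt(-4 + C))*u + C = C*u*sqrt(-4 + C) + C = C + C*u*sqrt(-4 + C))
32*(1*(G(1, 2) - 2) + H(2, 8)) = 32*(1*(1*(1 + 2*sqrt(-4 + 1)) - 2) + 2) = 32*(1*(1*(1 + 2*sqrt(-3)) - 2) + 2) = 32*(1*(1*(1 + 2*(I*sqrt(3))) - 2) + 2) = 32*(1*(1*(1 + 2*I*sqrt(3)) - 2) + 2) = 32*(1*((1 + 2*I*sqrt(3)) - 2) + 2) = 32*(1*(-1 + 2*I*sqrt(3)) + 2) = 32*((-1 + 2*I*sqrt(3)) + 2) = 32*(1 + 2*I*sqrt(3)) = 32 + 64*I*sqrt(3)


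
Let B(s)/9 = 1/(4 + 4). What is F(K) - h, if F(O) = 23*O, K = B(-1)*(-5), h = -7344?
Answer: 57717/8 ≈ 7214.6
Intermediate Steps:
B(s) = 9/8 (B(s) = 9/(4 + 4) = 9/8)
K = -45/8 (K = (9/8)*(-5) = -45/8 ≈ -5.6250)
F(K) - h = 23*(-45/8) - 1*(-7344) = -1035/8 + 7344 = 57717/8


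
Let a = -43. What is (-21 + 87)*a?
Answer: -2838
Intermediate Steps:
(-21 + 87)*a = (-21 + 87)*(-43) = 66*(-43) = -2838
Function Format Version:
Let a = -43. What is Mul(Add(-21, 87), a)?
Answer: -2838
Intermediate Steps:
Mul(Add(-21, 87), a) = Mul(Add(-21, 87), -43) = Mul(66, -43) = -2838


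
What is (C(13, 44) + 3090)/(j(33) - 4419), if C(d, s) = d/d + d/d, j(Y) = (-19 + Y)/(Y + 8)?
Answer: -126772/181165 ≈ -0.69976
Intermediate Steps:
j(Y) = (-19 + Y)/(8 + Y)
C(d, s) = 2 (C(d, s) = 1 + 1 = 2)
(C(13, 44) + 3090)/(j(33) - 4419) = (2 + 3090)/((-19 + 33)/(8 + 33) - 4419) = 3092/(14/41 - 4419) = 3092/(-181165/41) = 3092*(-41/181165) = -126772/181165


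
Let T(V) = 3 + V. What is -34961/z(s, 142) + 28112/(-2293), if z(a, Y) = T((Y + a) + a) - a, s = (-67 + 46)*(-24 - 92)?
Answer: -152722645/5918233 ≈ -25.805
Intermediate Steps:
s = 2436 (s = -21*(-116) = 2436)
z(a, Y) = 3 + Y + a (z(a, Y) = (3 + ((Y + a) + a)) - a = (3 + (Y + 2*a)) - a = (3 + Y + 2*a) - a = 3 + Y + a)
-34961/z(s, 142) + 28112/(-2293) = -34961/(3 + 142 + 2436) + 28112/(-2293) = -34961/2581 + 28112*(-1/2293) = -34961*1/2581 - 28112/2293 = -34961/2581 - 28112/2293 = -152722645/5918233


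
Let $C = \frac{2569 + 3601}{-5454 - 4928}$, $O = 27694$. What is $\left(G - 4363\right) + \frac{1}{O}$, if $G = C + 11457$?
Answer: $\frac{1019744845277}{143759554} \approx 7093.4$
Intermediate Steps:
$C = - \frac{3085}{5191}$ ($C = \frac{6170}{-10382} = 6170 \left(- \frac{1}{10382}\right) = - \frac{3085}{5191} \approx -0.5943$)
$G = \frac{59470202}{5191}$ ($G = - \frac{3085}{5191} + 11457 = \frac{59470202}{5191} \approx 11456.0$)
$\left(G - 4363\right) + \frac{1}{O} = \left(\frac{59470202}{5191} - 4363\right) + \frac{1}{27694} = \frac{36821869}{5191} + \frac{1}{27694} = \frac{1019744845277}{143759554}$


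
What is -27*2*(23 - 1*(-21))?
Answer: -2376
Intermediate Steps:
-27*2*(23 - 1*(-21)) = -54*(23 + 21) = -54*44 = -1*2376 = -2376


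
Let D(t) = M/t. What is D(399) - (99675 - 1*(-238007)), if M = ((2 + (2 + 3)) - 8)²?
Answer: -134735117/399 ≈ -3.3768e+5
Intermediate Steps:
M = 1 (M = ((2 + 5) - 8)² = (7 - 8)² = (-1)² = 1)
D(t) = 1/t
D(399) - (99675 - 1*(-238007)) = 1/399 - (99675 - 1*(-238007)) = 1/399 - (99675 + 238007) = 1/399 - 1*337682 = 1/399 - 337682 = -134735117/399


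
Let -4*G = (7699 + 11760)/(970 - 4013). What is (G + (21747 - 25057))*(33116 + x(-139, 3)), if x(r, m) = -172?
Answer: -331662575196/3043 ≈ -1.0899e+8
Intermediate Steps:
G = 19459/12172 (G = -(7699 + 11760)/(4*(970 - 4013)) = -19459/(4*(-3043)) = -19459*(-1)/(4*3043) = -1/4*(-19459/3043) = 19459/12172 ≈ 1.5987)
(G + (21747 - 25057))*(33116 + x(-139, 3)) = (19459/12172 + (21747 - 25057))*(33116 - 172) = (19459/12172 - 3310)*32944 = -40269861/12172*32944 = -331662575196/3043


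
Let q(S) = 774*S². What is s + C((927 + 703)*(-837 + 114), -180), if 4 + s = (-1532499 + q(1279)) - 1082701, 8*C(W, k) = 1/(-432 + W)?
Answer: 11916786245304479/9431376 ≈ 1.2635e+9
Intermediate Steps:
C(W, k) = 1/(8*(-432 + W))
s = 1263525730 (s = -4 + ((-1532499 + 774*1279²) - 1082701) = -4 + ((-1532499 + 774*1635841) - 1082701) = -4 + ((-1532499 + 1266140934) - 1082701) = -4 + (1264608435 - 1082701) = -4 + 1263525734 = 1263525730)
s + C((927 + 703)*(-837 + 114), -180) = 1263525730 + 1/(8*(-432 + (927 + 703)*(-837 + 114))) = 1263525730 + 1/(8*(-432 + 1630*(-723))) = 1263525730 + 1/(8*(-432 - 1178490)) = 1263525730 + (⅛)/(-1178922) = 1263525730 + (⅛)*(-1/1178922) = 1263525730 - 1/9431376 = 11916786245304479/9431376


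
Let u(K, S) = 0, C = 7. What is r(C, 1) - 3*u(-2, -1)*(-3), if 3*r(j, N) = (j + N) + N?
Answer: 3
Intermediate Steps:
r(j, N) = j/3 + 2*N/3 (r(j, N) = ((j + N) + N)/3 = ((N + j) + N)/3 = (j + 2*N)/3 = j/3 + 2*N/3)
r(C, 1) - 3*u(-2, -1)*(-3) = ((1/3)*7 + (2/3)*1) - 3*0*(-3) = (7/3 + 2/3) - 0*(-3) = 3 - 1*0 = 3 + 0 = 3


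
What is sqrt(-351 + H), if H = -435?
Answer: I*sqrt(786) ≈ 28.036*I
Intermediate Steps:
sqrt(-351 + H) = sqrt(-351 - 435) = sqrt(-786) = I*sqrt(786)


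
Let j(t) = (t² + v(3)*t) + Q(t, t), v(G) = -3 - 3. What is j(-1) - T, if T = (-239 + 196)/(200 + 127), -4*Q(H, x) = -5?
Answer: 10963/1308 ≈ 8.3815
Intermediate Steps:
Q(H, x) = 5/4 (Q(H, x) = -¼*(-5) = 5/4)
v(G) = -6
T = -43/327 ≈ -0.13150
j(t) = 5/4 + t² - 6*t (j(t) = (t² - 6*t) + 5/4 = 5/4 + t² - 6*t)
j(-1) - T = (5/4 + (-1)² - 6*(-1)) - 1*(-43/327) = (5/4 + 1 + 6) + 43/327 = 33/4 + 43/327 = 10963/1308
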